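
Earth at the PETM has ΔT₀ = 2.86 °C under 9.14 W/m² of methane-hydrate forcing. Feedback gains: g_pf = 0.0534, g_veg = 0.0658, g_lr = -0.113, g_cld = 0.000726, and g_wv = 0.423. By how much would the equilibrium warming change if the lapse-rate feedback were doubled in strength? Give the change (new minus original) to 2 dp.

Original: g = 0.429926, ΔT = 2.86/(1−0.429926) = 5.0169 °C.
With doubled lapse-rate: g' = 0.316926, ΔT' = 2.86/(1−0.316926) = 4.1870 °C.
Change = 4.1870 − 5.0169 = -0.83 °C.

-0.83 °C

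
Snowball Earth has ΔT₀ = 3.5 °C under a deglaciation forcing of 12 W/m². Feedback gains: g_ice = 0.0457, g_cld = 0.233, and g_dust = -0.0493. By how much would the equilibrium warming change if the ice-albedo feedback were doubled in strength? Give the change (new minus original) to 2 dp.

Original: g = 0.2294, ΔT = 3.5/(1−0.2294) = 4.5419 °C.
With doubled ice-albedo: g' = 0.2751, ΔT' = 3.5/(1−0.2751) = 4.8283 °C.
Change = 4.8283 − 4.5419 = 0.29 °C.

0.29 °C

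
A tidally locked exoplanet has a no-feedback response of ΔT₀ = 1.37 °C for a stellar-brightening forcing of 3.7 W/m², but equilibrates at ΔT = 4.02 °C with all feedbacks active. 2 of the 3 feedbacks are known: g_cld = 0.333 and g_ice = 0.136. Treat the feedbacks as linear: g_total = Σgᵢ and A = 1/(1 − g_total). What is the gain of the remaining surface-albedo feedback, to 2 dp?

Amplification A = ΔT/ΔT₀ = 4.02/1.37 = 2.934.
Total gain g = 1 − 1/A = 1 − 1/2.934 = 0.6592.
Known gains sum to 0.333 + 0.136 = 0.469.
g_alb = 0.6592 − 0.469 = 0.19.

0.19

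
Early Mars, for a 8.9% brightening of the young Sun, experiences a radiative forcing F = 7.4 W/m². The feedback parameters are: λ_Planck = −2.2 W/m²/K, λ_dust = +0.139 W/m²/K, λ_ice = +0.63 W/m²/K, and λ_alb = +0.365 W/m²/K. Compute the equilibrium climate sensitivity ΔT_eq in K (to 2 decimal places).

6.94 K

Net feedback parameter λ = (−2.2) + (+0.139) + (+0.63) + (+0.365) = -1.066 W/m²/K.
ΔT = −F/λ = −7.4/(-1.066) = 6.94 K.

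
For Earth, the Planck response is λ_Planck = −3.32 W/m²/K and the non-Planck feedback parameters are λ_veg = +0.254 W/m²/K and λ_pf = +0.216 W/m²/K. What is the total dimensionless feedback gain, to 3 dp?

0.142

Convert to gains: g_veg = 0.254/3.32 = 0.07651; g_pf = 0.216/3.32 = 0.06506.
Total gain g = 0.14157.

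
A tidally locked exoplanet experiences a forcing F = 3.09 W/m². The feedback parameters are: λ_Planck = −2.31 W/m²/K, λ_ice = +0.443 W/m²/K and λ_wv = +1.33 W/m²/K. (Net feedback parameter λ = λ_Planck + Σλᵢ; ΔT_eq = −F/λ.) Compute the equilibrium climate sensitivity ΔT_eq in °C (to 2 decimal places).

Net feedback parameter λ = (−2.31) + (+0.443) + (+1.33) = -0.537 W/m²/K.
ΔT = −F/λ = −3.09/(-0.537) = 5.75 °C.

5.75 °C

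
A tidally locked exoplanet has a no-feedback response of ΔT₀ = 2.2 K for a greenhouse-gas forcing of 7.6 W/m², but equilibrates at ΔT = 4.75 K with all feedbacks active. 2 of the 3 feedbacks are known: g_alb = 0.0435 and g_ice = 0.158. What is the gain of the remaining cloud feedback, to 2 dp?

0.34

Amplification A = ΔT/ΔT₀ = 4.75/2.2 = 2.159.
Total gain g = 1 − 1/A = 1 − 1/2.159 = 0.5368.
Known gains sum to 0.0435 + 0.158 = 0.2015.
g_cld = 0.5368 − 0.2015 = 0.34.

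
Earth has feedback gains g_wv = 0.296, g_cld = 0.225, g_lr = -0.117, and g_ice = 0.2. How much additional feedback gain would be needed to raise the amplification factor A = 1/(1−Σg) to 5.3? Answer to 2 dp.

0.21

Current total gain = 0.604.
Target gain for A = 5.3: g* = 1 − 1/5.3 = 0.8113.
Additional gain needed = 0.8113 − 0.604 = 0.21.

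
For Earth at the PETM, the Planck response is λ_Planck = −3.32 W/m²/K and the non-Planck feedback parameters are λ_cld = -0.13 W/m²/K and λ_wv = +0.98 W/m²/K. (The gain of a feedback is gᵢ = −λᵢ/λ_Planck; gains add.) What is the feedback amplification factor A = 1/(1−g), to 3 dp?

1.344

Convert to gains: g_cld = -0.13/3.32 = -0.03916; g_wv = 0.98/3.32 = 0.2952.
Total gain g = 0.25604.
A = 1/(1 − 0.25604) = 1.344.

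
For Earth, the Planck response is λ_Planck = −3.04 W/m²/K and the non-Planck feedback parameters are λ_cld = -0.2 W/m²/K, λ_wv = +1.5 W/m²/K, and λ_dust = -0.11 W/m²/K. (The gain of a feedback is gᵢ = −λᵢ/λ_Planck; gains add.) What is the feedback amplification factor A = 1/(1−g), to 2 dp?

Convert to gains: g_cld = -0.2/3.04 = -0.06579; g_wv = 1.5/3.04 = 0.4934; g_dust = -0.11/3.04 = -0.03618.
Total gain g = 0.39143.
A = 1/(1 − 0.39143) = 1.64.

1.64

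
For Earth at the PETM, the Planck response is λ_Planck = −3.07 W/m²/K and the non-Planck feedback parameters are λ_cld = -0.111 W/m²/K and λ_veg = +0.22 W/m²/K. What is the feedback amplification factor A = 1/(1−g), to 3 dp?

Convert to gains: g_cld = -0.111/3.07 = -0.03616; g_veg = 0.22/3.07 = 0.07166.
Total gain g = 0.0355.
A = 1/(1 − 0.0355) = 1.037.

1.037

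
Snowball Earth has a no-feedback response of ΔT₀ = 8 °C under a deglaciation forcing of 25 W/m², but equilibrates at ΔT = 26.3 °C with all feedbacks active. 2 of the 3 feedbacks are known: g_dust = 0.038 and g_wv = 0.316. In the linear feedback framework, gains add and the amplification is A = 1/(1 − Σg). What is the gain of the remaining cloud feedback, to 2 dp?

Amplification A = ΔT/ΔT₀ = 26.3/8 = 3.288.
Total gain g = 1 − 1/A = 1 − 1/3.288 = 0.6959.
Known gains sum to 0.038 + 0.316 = 0.354.
g_cld = 0.6959 − 0.354 = 0.34.

0.34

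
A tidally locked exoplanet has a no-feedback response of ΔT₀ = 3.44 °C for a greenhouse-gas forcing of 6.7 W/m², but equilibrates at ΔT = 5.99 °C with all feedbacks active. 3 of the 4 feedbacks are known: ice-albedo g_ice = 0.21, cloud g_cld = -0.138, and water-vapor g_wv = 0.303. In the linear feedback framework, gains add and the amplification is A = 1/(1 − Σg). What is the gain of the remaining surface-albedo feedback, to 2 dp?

Amplification A = ΔT/ΔT₀ = 5.99/3.44 = 1.741.
Total gain g = 1 − 1/A = 1 − 1/1.741 = 0.4256.
Known gains sum to 0.21 − 0.138 + 0.303 = 0.375.
g_alb = 0.4256 − 0.375 = 0.05.

0.05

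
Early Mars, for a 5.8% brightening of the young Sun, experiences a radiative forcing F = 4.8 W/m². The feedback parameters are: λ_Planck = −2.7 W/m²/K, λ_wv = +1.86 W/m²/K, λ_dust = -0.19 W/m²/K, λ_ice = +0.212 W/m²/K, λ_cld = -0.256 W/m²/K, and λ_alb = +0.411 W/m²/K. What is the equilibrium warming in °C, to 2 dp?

7.24 °C

Net feedback parameter λ = (−2.7) + (+1.86) + (-0.19) + (+0.212) + (-0.256) + (+0.411) = -0.663 W/m²/K.
ΔT = −F/λ = −4.8/(-0.663) = 7.24 °C.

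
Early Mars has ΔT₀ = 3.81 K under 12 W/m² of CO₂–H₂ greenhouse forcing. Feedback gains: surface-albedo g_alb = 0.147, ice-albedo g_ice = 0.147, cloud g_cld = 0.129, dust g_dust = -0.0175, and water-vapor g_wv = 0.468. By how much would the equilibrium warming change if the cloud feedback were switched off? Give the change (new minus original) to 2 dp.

Original: g = 0.8735, ΔT = 3.81/(1−0.8735) = 30.1186 K.
Without cloud: g' = 0.7445, ΔT' = 3.81/(1−0.7445) = 14.9119 K.
Change = 14.9119 − 30.1186 = -15.21 K.

-15.21 K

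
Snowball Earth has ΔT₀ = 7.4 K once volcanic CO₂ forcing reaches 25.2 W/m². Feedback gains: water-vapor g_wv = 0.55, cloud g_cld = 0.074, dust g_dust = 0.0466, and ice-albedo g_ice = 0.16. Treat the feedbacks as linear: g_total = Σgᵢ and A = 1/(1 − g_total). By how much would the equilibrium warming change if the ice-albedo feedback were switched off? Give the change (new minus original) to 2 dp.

Original: g = 0.8306, ΔT = 7.4/(1−0.8306) = 43.6836 K.
Without ice-albedo: g' = 0.6706, ΔT' = 7.4/(1−0.6706) = 22.4651 K.
Change = 22.4651 − 43.6836 = -21.22 K.

-21.22 K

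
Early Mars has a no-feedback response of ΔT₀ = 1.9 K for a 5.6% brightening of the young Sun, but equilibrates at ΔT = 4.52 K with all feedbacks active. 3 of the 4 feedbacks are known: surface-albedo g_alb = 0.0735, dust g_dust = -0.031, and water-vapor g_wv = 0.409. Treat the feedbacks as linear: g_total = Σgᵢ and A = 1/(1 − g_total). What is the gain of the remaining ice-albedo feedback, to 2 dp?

0.13

Amplification A = ΔT/ΔT₀ = 4.52/1.9 = 2.379.
Total gain g = 1 − 1/A = 1 − 1/2.379 = 0.5797.
Known gains sum to 0.0735 − 0.031 + 0.409 = 0.4515.
g_ice = 0.5797 − 0.4515 = 0.13.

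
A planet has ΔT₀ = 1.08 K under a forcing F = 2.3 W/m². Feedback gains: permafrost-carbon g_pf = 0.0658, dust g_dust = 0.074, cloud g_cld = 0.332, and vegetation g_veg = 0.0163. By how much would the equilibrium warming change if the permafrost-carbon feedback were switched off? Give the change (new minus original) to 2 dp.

Original: g = 0.4881, ΔT = 1.08/(1−0.4881) = 2.1098 K.
Without permafrost-carbon: g' = 0.4223, ΔT' = 1.08/(1−0.4223) = 1.8695 K.
Change = 1.8695 − 2.1098 = -0.24 K.

-0.24 K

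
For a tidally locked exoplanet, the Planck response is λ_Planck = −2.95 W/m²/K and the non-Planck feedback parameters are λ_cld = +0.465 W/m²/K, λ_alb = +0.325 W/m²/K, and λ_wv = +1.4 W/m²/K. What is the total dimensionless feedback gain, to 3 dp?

0.742

Convert to gains: g_cld = 0.465/2.95 = 0.1576; g_alb = 0.325/2.95 = 0.1102; g_wv = 1.4/2.95 = 0.4746.
Total gain g = 0.7424.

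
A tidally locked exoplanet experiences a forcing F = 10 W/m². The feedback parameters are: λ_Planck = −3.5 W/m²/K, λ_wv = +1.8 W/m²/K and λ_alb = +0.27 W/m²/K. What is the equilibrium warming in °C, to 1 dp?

7.0 °C

Net feedback parameter λ = (−3.5) + (+1.8) + (+0.27) = -1.43 W/m²/K.
ΔT = −F/λ = −10/(-1.43) = 7.0 °C.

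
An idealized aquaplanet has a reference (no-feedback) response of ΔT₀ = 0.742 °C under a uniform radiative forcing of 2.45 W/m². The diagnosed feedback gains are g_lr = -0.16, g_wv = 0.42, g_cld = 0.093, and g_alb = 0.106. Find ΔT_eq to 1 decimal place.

Total gain g = -0.16 + 0.42 + 0.093 + 0.106 = 0.459.
Amplification A = 1/(1 − 0.459) = 1.848.
ΔT = 0.742 × 1.848 = 1.4 °C.

1.4 °C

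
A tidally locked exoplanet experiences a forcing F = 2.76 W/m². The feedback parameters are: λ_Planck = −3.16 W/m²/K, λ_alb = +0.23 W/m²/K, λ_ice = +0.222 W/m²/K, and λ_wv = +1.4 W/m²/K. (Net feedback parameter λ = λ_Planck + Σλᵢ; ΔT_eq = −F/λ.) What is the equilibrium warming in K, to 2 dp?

Net feedback parameter λ = (−3.16) + (+0.23) + (+0.222) + (+1.4) = -1.308 W/m²/K.
ΔT = −F/λ = −2.76/(-1.308) = 2.11 K.

2.11 K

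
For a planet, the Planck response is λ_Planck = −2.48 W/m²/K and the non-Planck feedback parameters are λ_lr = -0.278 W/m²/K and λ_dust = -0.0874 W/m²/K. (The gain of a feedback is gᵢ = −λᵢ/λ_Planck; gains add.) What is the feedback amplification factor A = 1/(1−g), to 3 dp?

0.872

Convert to gains: g_lr = -0.278/2.48 = -0.1121; g_dust = -0.0874/2.48 = -0.03524.
Total gain g = -0.14734.
A = 1/(1 + 0.14734) = 0.872.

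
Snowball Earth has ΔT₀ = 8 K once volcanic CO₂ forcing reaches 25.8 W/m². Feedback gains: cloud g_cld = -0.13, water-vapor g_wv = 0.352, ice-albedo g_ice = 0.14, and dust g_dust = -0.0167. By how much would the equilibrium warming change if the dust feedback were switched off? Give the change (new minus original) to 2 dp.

Original: g = 0.3453, ΔT = 8/(1−0.3453) = 12.2193 K.
Without dust: g' = 0.362, ΔT' = 8/(1−0.362) = 12.5392 K.
Change = 12.5392 − 12.2193 = 0.32 K.

0.32 K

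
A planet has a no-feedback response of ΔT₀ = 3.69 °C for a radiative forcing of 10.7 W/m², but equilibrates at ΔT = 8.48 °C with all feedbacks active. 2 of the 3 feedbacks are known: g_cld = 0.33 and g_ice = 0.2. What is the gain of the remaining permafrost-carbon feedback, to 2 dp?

Amplification A = ΔT/ΔT₀ = 8.48/3.69 = 2.298.
Total gain g = 1 − 1/A = 1 − 1/2.298 = 0.5648.
Known gains sum to 0.33 + 0.2 = 0.53.
g_pf = 0.5648 − 0.53 = 0.03.

0.03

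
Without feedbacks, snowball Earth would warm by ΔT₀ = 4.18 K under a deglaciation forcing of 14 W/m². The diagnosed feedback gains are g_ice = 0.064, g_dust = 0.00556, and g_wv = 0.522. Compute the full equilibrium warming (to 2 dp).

Total gain g = 0.064 + 0.00556 + 0.522 = 0.59156.
Amplification A = 1/(1 − 0.59156) = 2.448.
ΔT = 4.18 × 2.448 = 10.23 K.

10.23 K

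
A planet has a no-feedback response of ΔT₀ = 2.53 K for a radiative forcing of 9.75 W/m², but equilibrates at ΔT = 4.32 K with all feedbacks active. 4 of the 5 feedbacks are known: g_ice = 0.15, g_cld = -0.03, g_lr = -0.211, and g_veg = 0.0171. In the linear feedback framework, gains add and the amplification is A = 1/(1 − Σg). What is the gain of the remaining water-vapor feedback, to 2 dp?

Amplification A = ΔT/ΔT₀ = 4.32/2.53 = 1.708.
Total gain g = 1 − 1/A = 1 − 1/1.708 = 0.4145.
Known gains sum to 0.15 − 0.03 − 0.211 + 0.0171 = -0.0739.
g_wv = 0.4145 + 0.0739 = 0.49.

0.49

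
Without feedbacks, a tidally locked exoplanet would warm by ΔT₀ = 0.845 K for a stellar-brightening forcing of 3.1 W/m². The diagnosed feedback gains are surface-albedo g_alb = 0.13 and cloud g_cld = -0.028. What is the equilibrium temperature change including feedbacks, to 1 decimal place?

0.9 K

Total gain g = 0.13 − 0.028 = 0.102.
Amplification A = 1/(1 − 0.102) = 1.114.
ΔT = 0.845 × 1.114 = 0.9 K.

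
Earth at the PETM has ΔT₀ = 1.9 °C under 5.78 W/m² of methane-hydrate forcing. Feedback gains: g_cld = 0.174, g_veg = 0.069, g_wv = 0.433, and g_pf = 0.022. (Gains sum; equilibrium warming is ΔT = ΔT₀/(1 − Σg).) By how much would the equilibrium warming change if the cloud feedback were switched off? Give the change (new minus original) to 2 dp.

-2.30 °C

Original: g = 0.698, ΔT = 1.9/(1−0.698) = 6.2914 °C.
Without cloud: g' = 0.524, ΔT' = 1.9/(1−0.524) = 3.9916 °C.
Change = 3.9916 − 6.2914 = -2.30 °C.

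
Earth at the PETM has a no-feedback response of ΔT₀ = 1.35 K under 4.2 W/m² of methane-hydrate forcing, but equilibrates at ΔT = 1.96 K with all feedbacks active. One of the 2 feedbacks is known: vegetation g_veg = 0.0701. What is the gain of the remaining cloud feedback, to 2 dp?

Amplification A = ΔT/ΔT₀ = 1.96/1.35 = 1.452.
Total gain g = 1 − 1/A = 1 − 1/1.452 = 0.3113.
The known gain is 0.0701.
g_cld = 0.3113 − 0.0701 = 0.24.

0.24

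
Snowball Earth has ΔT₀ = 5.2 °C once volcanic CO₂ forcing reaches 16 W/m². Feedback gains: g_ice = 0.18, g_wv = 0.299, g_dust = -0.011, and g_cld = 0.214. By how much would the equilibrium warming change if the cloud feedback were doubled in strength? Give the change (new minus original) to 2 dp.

33.65 °C

Original: g = 0.682, ΔT = 5.2/(1−0.682) = 16.3522 °C.
With doubled cloud: g' = 0.896, ΔT' = 5.2/(1−0.896) = 50.0000 °C.
Change = 50.0000 − 16.3522 = 33.65 °C.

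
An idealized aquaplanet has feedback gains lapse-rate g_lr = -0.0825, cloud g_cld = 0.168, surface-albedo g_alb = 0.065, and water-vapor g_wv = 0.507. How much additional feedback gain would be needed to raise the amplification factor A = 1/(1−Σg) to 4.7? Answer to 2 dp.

Current total gain = 0.6575.
Target gain for A = 4.7: g* = 1 − 1/4.7 = 0.7872.
Additional gain needed = 0.7872 − 0.6575 = 0.13.

0.13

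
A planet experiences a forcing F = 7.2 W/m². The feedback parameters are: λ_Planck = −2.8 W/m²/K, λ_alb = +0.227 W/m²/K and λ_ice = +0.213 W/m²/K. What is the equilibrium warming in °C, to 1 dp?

3.1 °C

Net feedback parameter λ = (−2.8) + (+0.227) + (+0.213) = -2.36 W/m²/K.
ΔT = −F/λ = −7.2/(-2.36) = 3.1 °C.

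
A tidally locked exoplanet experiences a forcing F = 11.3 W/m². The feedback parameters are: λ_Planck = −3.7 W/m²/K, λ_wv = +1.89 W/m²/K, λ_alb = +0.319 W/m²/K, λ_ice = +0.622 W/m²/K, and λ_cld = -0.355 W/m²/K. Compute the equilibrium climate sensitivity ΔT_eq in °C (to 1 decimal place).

9.2 °C

Net feedback parameter λ = (−3.7) + (+1.89) + (+0.319) + (+0.622) + (-0.355) = -1.224 W/m²/K.
ΔT = −F/λ = −11.3/(-1.224) = 9.2 °C.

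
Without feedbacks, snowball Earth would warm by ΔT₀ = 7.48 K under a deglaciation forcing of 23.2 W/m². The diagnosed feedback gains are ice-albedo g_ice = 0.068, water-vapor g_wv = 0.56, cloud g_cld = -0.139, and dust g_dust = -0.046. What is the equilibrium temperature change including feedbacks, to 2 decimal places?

Total gain g = 0.068 + 0.56 − 0.139 − 0.046 = 0.443.
Amplification A = 1/(1 − 0.443) = 1.795.
ΔT = 7.48 × 1.795 = 13.43 K.

13.43 K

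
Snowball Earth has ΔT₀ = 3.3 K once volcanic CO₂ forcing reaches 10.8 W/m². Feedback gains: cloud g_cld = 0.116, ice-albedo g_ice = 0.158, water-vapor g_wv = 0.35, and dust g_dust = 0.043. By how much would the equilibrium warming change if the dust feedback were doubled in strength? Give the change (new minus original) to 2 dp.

Original: g = 0.667, ΔT = 3.3/(1−0.667) = 9.9099 K.
With doubled dust: g' = 0.71, ΔT' = 3.3/(1−0.71) = 11.3793 K.
Change = 11.3793 − 9.9099 = 1.47 K.

1.47 K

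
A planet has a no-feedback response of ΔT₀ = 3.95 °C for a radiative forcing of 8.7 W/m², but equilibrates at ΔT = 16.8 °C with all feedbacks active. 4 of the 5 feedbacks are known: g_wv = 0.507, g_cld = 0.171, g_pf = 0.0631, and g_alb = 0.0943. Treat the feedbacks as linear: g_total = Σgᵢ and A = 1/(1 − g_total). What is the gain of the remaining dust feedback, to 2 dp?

Amplification A = ΔT/ΔT₀ = 16.8/3.95 = 4.253.
Total gain g = 1 − 1/A = 1 − 1/4.253 = 0.7649.
Known gains sum to 0.507 + 0.171 + 0.0631 + 0.0943 = 0.8354.
g_dust = 0.7649 − 0.8354 = -0.07.

-0.07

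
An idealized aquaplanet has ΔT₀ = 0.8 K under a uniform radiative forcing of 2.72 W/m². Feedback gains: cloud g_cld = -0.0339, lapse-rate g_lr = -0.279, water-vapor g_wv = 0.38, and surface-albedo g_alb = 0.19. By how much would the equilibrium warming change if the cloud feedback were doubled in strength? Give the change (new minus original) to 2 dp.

-0.05 K

Original: g = 0.2571, ΔT = 0.8/(1−0.2571) = 1.0769 K.
With doubled cloud: g' = 0.2232, ΔT' = 0.8/(1−0.2232) = 1.0299 K.
Change = 1.0299 − 1.0769 = -0.05 K.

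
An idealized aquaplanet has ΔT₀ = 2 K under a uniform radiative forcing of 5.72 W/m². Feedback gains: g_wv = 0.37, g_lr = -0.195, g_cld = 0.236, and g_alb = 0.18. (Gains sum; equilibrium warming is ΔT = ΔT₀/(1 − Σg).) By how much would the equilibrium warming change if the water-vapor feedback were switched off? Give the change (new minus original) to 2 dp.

-2.32 K

Original: g = 0.591, ΔT = 2/(1−0.591) = 4.8900 K.
Without water-vapor: g' = 0.221, ΔT' = 2/(1−0.221) = 2.5674 K.
Change = 2.5674 − 4.8900 = -2.32 K.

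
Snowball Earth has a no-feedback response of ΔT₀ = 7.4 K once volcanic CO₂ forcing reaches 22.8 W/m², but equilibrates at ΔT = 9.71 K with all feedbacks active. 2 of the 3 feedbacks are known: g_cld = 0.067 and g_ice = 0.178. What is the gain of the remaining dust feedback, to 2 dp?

-0.01

Amplification A = ΔT/ΔT₀ = 9.71/7.4 = 1.312.
Total gain g = 1 − 1/A = 1 − 1/1.312 = 0.2378.
Known gains sum to 0.067 + 0.178 = 0.245.
g_dust = 0.2378 − 0.245 = -0.01.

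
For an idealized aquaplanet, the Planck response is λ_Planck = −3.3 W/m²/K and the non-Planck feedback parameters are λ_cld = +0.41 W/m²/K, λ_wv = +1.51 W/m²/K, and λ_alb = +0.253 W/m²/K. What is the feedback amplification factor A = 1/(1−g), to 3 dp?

2.928

Convert to gains: g_cld = 0.41/3.3 = 0.1242; g_wv = 1.51/3.3 = 0.4576; g_alb = 0.253/3.3 = 0.07667.
Total gain g = 0.65847.
A = 1/(1 − 0.65847) = 2.928.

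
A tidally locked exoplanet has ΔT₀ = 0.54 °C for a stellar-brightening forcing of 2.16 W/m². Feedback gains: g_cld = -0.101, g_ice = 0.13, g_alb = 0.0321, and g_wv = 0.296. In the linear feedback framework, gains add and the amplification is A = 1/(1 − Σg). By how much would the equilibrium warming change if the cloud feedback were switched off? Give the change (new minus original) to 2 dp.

Original: g = 0.3571, ΔT = 0.54/(1−0.3571) = 0.8399 °C.
Without cloud: g' = 0.4581, ΔT' = 0.54/(1−0.4581) = 0.9965 °C.
Change = 0.9965 − 0.8399 = 0.16 °C.

0.16 °C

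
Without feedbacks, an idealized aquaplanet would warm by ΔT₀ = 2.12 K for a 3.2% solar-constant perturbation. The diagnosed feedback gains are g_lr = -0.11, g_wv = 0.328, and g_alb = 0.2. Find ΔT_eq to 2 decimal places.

3.64 K

Total gain g = -0.11 + 0.328 + 0.2 = 0.418.
Amplification A = 1/(1 − 0.418) = 1.718.
ΔT = 2.12 × 1.718 = 3.64 K.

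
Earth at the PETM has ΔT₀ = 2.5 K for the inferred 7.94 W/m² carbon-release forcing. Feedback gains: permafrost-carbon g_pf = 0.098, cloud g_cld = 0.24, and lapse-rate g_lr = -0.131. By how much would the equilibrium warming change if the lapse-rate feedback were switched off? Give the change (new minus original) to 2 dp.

Original: g = 0.207, ΔT = 2.5/(1−0.207) = 3.1526 K.
Without lapse-rate: g' = 0.338, ΔT' = 2.5/(1−0.338) = 3.7764 K.
Change = 3.7764 − 3.1526 = 0.62 K.

0.62 K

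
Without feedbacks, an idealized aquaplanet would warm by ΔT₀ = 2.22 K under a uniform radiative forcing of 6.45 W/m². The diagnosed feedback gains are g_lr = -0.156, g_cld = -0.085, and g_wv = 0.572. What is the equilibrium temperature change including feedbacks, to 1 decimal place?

Total gain g = -0.156 − 0.085 + 0.572 = 0.331.
Amplification A = 1/(1 − 0.331) = 1.495.
ΔT = 2.22 × 1.495 = 3.3 K.

3.3 K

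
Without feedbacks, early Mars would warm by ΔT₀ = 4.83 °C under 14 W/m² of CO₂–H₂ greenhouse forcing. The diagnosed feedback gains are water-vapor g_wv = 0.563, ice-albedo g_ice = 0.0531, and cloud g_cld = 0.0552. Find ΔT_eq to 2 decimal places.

14.69 °C

Total gain g = 0.563 + 0.0531 + 0.0552 = 0.6713.
Amplification A = 1/(1 − 0.6713) = 3.042.
ΔT = 4.83 × 3.042 = 14.69 °C.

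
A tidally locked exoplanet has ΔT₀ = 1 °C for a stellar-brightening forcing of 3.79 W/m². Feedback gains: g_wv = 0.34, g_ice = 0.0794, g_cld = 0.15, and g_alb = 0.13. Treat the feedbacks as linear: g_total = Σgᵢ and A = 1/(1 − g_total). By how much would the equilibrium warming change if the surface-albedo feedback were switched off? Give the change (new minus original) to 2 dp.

-1.00 °C

Original: g = 0.6994, ΔT = 1/(1−0.6994) = 3.3267 °C.
Without surface-albedo: g' = 0.5694, ΔT' = 1/(1−0.5694) = 2.3223 °C.
Change = 2.3223 − 3.3267 = -1.00 °C.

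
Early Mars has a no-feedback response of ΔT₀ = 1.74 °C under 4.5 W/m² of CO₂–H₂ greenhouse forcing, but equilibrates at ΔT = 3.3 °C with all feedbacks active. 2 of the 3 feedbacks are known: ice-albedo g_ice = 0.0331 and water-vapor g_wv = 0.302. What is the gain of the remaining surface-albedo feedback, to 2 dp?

Amplification A = ΔT/ΔT₀ = 3.3/1.74 = 1.897.
Total gain g = 1 − 1/A = 1 − 1/1.897 = 0.4729.
Known gains sum to 0.0331 + 0.302 = 0.3351.
g_alb = 0.4729 − 0.3351 = 0.14.

0.14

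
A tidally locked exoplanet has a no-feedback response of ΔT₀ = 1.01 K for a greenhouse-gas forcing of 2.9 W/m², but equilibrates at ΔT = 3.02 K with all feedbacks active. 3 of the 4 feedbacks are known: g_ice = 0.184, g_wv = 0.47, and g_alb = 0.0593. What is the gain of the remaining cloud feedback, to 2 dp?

-0.05

Amplification A = ΔT/ΔT₀ = 3.02/1.01 = 2.99.
Total gain g = 1 − 1/A = 1 − 1/2.99 = 0.6656.
Known gains sum to 0.184 + 0.47 + 0.0593 = 0.7133.
g_cld = 0.6656 − 0.7133 = -0.05.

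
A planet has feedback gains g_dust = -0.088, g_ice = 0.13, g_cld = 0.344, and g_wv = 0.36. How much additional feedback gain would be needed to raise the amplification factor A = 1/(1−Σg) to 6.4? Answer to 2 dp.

Current total gain = 0.746.
Target gain for A = 6.4: g* = 1 − 1/6.4 = 0.8438.
Additional gain needed = 0.8438 − 0.746 = 0.10.

0.10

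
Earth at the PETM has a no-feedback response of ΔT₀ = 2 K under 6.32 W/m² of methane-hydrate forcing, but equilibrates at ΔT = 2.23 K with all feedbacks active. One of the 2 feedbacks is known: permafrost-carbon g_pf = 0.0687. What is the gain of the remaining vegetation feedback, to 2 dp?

0.03

Amplification A = ΔT/ΔT₀ = 2.23/2 = 1.115.
Total gain g = 1 − 1/A = 1 − 1/1.115 = 0.1031.
The known gain is 0.0687.
g_veg = 0.1031 − 0.0687 = 0.03.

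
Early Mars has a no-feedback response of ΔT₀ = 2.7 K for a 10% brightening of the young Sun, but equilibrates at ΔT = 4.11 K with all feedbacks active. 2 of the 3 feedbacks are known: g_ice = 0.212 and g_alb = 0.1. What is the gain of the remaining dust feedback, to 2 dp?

Amplification A = ΔT/ΔT₀ = 4.11/2.7 = 1.522.
Total gain g = 1 − 1/A = 1 − 1/1.522 = 0.343.
Known gains sum to 0.212 + 0.1 = 0.312.
g_dust = 0.343 − 0.312 = 0.03.

0.03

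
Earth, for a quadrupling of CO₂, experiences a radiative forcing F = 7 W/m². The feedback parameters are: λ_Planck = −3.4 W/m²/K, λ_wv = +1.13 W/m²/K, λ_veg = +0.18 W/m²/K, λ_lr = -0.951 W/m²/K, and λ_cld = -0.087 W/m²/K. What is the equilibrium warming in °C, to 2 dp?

2.24 °C

Net feedback parameter λ = (−3.4) + (+1.13) + (+0.18) + (-0.951) + (-0.087) = -3.128 W/m²/K.
ΔT = −F/λ = −7/(-3.128) = 2.24 °C.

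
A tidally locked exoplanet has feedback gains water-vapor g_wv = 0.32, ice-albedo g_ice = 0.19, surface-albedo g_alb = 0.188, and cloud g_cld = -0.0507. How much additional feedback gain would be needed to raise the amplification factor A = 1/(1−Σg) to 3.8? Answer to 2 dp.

0.09

Current total gain = 0.6473.
Target gain for A = 3.8: g* = 1 − 1/3.8 = 0.7368.
Additional gain needed = 0.7368 − 0.6473 = 0.09.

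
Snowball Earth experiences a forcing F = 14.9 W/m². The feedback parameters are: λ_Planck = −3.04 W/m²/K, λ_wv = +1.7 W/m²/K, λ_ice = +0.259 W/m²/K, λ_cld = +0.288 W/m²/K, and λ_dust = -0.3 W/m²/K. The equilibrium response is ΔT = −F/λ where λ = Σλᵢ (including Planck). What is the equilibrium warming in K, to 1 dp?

Net feedback parameter λ = (−3.04) + (+1.7) + (+0.259) + (+0.288) + (-0.3) = -1.093 W/m²/K.
ΔT = −F/λ = −14.9/(-1.093) = 13.6 K.

13.6 K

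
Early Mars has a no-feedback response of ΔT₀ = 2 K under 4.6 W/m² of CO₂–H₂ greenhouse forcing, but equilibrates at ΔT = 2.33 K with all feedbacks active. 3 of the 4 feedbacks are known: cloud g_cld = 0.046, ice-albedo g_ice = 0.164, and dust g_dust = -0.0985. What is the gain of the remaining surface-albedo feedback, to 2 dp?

0.03

Amplification A = ΔT/ΔT₀ = 2.33/2 = 1.165.
Total gain g = 1 − 1/A = 1 − 1/1.165 = 0.1416.
Known gains sum to 0.046 + 0.164 − 0.0985 = 0.1115.
g_alb = 0.1416 − 0.1115 = 0.03.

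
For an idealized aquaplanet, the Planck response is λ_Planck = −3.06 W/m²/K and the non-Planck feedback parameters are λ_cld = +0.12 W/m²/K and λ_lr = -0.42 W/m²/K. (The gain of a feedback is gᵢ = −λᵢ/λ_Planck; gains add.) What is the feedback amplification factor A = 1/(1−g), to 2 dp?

0.91

Convert to gains: g_cld = 0.12/3.06 = 0.03922; g_lr = -0.42/3.06 = -0.1373.
Total gain g = -0.09808.
A = 1/(1 + 0.09808) = 0.91.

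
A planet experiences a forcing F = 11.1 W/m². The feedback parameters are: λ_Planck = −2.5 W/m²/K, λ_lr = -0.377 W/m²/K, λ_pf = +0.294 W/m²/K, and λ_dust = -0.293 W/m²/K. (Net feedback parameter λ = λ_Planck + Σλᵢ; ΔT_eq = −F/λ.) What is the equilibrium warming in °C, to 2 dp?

3.86 °C

Net feedback parameter λ = (−2.5) + (-0.377) + (+0.294) + (-0.293) = -2.876 W/m²/K.
ΔT = −F/λ = −11.1/(-2.876) = 3.86 °C.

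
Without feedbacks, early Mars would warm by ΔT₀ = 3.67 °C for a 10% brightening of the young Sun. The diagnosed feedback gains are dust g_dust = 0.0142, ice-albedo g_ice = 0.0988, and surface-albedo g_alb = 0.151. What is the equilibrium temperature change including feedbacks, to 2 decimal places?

Total gain g = 0.0142 + 0.0988 + 0.151 = 0.264.
Amplification A = 1/(1 − 0.264) = 1.359.
ΔT = 3.67 × 1.359 = 4.99 °C.

4.99 °C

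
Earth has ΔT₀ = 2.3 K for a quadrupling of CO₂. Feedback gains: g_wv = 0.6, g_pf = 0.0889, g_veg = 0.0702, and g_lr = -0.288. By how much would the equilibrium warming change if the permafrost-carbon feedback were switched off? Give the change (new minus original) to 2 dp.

Original: g = 0.4711, ΔT = 2.3/(1−0.4711) = 4.3486 K.
Without permafrost-carbon: g' = 0.3822, ΔT' = 2.3/(1−0.3822) = 3.7229 K.
Change = 3.7229 − 4.3486 = -0.63 K.

-0.63 K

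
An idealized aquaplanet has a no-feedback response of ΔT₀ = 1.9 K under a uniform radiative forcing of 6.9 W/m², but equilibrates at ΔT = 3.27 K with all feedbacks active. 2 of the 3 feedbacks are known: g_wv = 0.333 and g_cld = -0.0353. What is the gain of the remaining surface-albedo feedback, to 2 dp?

0.12

Amplification A = ΔT/ΔT₀ = 3.27/1.9 = 1.721.
Total gain g = 1 − 1/A = 1 − 1/1.721 = 0.4189.
Known gains sum to 0.333 − 0.0353 = 0.2977.
g_alb = 0.4189 − 0.2977 = 0.12.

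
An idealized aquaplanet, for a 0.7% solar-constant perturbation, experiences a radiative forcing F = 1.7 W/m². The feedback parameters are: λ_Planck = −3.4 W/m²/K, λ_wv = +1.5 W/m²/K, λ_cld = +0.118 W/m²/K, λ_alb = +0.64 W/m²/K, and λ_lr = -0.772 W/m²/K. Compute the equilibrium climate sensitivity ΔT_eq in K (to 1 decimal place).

Net feedback parameter λ = (−3.4) + (+1.5) + (+0.118) + (+0.64) + (-0.772) = -1.914 W/m²/K.
ΔT = −F/λ = −1.7/(-1.914) = 0.9 K.

0.9 K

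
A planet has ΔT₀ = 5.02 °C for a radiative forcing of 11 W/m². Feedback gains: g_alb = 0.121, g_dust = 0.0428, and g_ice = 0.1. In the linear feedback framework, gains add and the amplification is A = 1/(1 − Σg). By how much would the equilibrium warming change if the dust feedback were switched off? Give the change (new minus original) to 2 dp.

-0.37 °C

Original: g = 0.2638, ΔT = 5.02/(1−0.2638) = 6.8188 °C.
Without dust: g' = 0.221, ΔT' = 5.02/(1−0.221) = 6.4442 °C.
Change = 6.4442 − 6.8188 = -0.37 °C.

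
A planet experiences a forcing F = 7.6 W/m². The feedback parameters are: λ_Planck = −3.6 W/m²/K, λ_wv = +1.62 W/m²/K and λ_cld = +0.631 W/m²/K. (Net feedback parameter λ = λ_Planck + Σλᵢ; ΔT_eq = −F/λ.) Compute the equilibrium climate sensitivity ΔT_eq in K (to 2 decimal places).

5.63 K

Net feedback parameter λ = (−3.6) + (+1.62) + (+0.631) = -1.349 W/m²/K.
ΔT = −F/λ = −7.6/(-1.349) = 5.63 K.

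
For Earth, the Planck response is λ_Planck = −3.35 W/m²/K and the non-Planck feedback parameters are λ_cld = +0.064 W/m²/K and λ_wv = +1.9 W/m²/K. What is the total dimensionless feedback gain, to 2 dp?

0.59

Convert to gains: g_cld = 0.064/3.35 = 0.0191; g_wv = 1.9/3.35 = 0.5672.
Total gain g = 0.5863.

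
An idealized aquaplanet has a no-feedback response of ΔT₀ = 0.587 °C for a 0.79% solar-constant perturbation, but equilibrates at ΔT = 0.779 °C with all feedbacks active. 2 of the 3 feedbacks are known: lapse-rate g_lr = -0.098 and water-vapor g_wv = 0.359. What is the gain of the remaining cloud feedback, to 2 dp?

-0.01

Amplification A = ΔT/ΔT₀ = 0.779/0.587 = 1.327.
Total gain g = 1 − 1/A = 1 − 1/1.327 = 0.2464.
Known gains sum to -0.098 + 0.359 = 0.261.
g_cld = 0.2464 − 0.261 = -0.01.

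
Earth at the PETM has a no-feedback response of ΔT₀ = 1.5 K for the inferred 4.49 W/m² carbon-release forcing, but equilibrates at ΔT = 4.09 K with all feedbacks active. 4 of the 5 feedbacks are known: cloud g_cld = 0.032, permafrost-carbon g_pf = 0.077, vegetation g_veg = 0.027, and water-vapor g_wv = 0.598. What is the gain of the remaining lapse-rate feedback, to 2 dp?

-0.10

Amplification A = ΔT/ΔT₀ = 4.09/1.5 = 2.727.
Total gain g = 1 − 1/A = 1 − 1/2.727 = 0.6333.
Known gains sum to 0.032 + 0.077 + 0.027 + 0.598 = 0.734.
g_lr = 0.6333 − 0.734 = -0.10.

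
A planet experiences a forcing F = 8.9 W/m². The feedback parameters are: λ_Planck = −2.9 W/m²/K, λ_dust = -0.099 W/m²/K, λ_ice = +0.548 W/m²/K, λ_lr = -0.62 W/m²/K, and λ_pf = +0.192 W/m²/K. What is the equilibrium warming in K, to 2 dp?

Net feedback parameter λ = (−2.9) + (-0.099) + (+0.548) + (-0.62) + (+0.192) = -2.879 W/m²/K.
ΔT = −F/λ = −8.9/(-2.879) = 3.09 K.

3.09 K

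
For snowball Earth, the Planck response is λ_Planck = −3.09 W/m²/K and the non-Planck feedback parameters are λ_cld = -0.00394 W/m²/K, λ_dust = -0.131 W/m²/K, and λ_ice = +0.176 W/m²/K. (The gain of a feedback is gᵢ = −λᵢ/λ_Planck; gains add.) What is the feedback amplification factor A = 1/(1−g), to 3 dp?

Convert to gains: g_cld = -0.00394/3.09 = -0.001275; g_dust = -0.131/3.09 = -0.04239; g_ice = 0.176/3.09 = 0.05696.
Total gain g = 0.013295.
A = 1/(1 − 0.013295) = 1.013.

1.013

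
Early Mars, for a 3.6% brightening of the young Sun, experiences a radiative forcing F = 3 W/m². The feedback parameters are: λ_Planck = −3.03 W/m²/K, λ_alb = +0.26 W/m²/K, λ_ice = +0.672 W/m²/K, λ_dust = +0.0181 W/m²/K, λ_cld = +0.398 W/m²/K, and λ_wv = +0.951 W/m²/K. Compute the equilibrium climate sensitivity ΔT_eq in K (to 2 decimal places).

Net feedback parameter λ = (−3.03) + (+0.26) + (+0.672) + (+0.0181) + (+0.398) + (+0.951) = -0.7309 W/m²/K.
ΔT = −F/λ = −3/(-0.7309) = 4.10 K.

4.10 K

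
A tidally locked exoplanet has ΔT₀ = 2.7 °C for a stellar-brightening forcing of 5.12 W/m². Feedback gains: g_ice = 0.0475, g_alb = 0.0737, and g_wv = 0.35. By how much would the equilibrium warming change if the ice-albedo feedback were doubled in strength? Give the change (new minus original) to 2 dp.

Original: g = 0.4712, ΔT = 2.7/(1−0.4712) = 5.1059 °C.
With doubled ice-albedo: g' = 0.5187, ΔT' = 2.7/(1−0.5187) = 5.6098 °C.
Change = 5.6098 − 5.1059 = 0.50 °C.

0.50 °C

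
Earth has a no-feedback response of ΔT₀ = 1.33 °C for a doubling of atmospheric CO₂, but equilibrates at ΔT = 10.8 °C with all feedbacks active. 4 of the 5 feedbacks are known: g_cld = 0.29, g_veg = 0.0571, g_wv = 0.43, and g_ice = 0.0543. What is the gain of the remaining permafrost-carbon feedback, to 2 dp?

Amplification A = ΔT/ΔT₀ = 10.8/1.33 = 8.12.
Total gain g = 1 − 1/A = 1 − 1/8.12 = 0.8768.
Known gains sum to 0.29 + 0.0571 + 0.43 + 0.0543 = 0.8314.
g_pf = 0.8768 − 0.8314 = 0.05.

0.05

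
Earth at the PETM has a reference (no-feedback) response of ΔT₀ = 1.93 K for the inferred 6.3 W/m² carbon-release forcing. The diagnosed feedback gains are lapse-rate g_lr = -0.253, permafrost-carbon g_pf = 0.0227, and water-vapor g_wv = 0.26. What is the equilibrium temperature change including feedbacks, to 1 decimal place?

Total gain g = -0.253 + 0.0227 + 0.26 = 0.0297.
Amplification A = 1/(1 − 0.0297) = 1.031.
ΔT = 1.93 × 1.031 = 2.0 K.

2.0 K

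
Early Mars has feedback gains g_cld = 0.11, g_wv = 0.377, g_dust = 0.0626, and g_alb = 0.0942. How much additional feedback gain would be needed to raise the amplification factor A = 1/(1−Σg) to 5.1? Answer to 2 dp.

Current total gain = 0.6438.
Target gain for A = 5.1: g* = 1 − 1/5.1 = 0.8039.
Additional gain needed = 0.8039 − 0.6438 = 0.16.

0.16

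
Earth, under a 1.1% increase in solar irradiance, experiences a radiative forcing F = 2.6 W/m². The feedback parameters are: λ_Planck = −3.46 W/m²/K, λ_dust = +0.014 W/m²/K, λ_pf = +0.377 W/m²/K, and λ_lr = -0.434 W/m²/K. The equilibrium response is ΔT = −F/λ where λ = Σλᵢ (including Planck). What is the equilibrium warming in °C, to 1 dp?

0.7 °C

Net feedback parameter λ = (−3.46) + (+0.014) + (+0.377) + (-0.434) = -3.503 W/m²/K.
ΔT = −F/λ = −2.6/(-3.503) = 0.7 °C.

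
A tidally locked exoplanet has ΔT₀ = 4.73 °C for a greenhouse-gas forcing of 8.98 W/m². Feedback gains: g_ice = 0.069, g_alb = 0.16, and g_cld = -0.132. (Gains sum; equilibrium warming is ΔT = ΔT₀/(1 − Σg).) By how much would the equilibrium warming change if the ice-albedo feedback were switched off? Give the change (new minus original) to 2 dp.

Original: g = 0.097, ΔT = 4.73/(1−0.097) = 5.2381 °C.
Without ice-albedo: g' = 0.028, ΔT' = 4.73/(1−0.028) = 4.8663 °C.
Change = 4.8663 − 5.2381 = -0.37 °C.

-0.37 °C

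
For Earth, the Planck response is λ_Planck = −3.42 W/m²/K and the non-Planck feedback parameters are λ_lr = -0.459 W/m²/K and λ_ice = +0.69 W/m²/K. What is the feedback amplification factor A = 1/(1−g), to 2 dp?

1.07

Convert to gains: g_lr = -0.459/3.42 = -0.1342; g_ice = 0.69/3.42 = 0.2018.
Total gain g = 0.0676.
A = 1/(1 − 0.0676) = 1.07.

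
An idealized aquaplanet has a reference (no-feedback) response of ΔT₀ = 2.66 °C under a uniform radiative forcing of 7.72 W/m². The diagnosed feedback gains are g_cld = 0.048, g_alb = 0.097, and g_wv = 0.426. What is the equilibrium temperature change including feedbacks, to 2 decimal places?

Total gain g = 0.048 + 0.097 + 0.426 = 0.571.
Amplification A = 1/(1 − 0.571) = 2.331.
ΔT = 2.66 × 2.331 = 6.20 °C.

6.20 °C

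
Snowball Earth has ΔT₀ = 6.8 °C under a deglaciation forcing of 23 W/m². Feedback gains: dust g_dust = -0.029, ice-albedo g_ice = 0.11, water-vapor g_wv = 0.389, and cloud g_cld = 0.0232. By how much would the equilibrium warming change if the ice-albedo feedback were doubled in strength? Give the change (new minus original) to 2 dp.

3.72 °C

Original: g = 0.4932, ΔT = 6.8/(1−0.4932) = 13.4175 °C.
With doubled ice-albedo: g' = 0.6032, ΔT' = 6.8/(1−0.6032) = 17.1371 °C.
Change = 17.1371 − 13.4175 = 3.72 °C.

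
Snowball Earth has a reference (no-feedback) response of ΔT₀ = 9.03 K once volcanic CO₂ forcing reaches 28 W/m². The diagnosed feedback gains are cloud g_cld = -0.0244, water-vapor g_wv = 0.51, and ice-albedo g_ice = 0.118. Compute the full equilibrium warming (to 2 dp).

Total gain g = -0.0244 + 0.51 + 0.118 = 0.6036.
Amplification A = 1/(1 − 0.6036) = 2.523.
ΔT = 9.03 × 2.523 = 22.78 K.

22.78 K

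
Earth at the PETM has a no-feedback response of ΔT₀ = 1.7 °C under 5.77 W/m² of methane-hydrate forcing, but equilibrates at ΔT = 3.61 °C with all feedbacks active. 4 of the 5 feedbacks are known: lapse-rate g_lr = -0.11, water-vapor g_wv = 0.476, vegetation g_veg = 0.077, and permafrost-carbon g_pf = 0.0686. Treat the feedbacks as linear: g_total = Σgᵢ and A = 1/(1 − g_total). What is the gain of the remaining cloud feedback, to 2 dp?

Amplification A = ΔT/ΔT₀ = 3.61/1.7 = 2.124.
Total gain g = 1 − 1/A = 1 − 1/2.124 = 0.5292.
Known gains sum to -0.11 + 0.476 + 0.077 + 0.0686 = 0.5116.
g_cld = 0.5292 − 0.5116 = 0.02.

0.02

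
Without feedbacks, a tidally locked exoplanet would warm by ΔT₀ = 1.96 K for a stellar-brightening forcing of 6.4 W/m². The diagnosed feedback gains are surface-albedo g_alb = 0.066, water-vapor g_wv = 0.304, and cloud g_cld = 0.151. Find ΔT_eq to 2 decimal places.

4.09 K

Total gain g = 0.066 + 0.304 + 0.151 = 0.521.
Amplification A = 1/(1 − 0.521) = 2.088.
ΔT = 1.96 × 2.088 = 4.09 K.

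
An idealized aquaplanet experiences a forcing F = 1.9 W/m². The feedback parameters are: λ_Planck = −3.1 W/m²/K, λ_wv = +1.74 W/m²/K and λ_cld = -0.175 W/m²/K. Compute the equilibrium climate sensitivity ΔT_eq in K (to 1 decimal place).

Net feedback parameter λ = (−3.1) + (+1.74) + (-0.175) = -1.535 W/m²/K.
ΔT = −F/λ = −1.9/(-1.535) = 1.2 K.

1.2 K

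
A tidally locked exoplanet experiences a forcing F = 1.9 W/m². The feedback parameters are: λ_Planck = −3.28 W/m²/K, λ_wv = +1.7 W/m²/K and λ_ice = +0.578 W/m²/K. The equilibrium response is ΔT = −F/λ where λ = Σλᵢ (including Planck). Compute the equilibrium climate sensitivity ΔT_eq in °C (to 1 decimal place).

1.9 °C

Net feedback parameter λ = (−3.28) + (+1.7) + (+0.578) = -1.002 W/m²/K.
ΔT = −F/λ = −1.9/(-1.002) = 1.9 °C.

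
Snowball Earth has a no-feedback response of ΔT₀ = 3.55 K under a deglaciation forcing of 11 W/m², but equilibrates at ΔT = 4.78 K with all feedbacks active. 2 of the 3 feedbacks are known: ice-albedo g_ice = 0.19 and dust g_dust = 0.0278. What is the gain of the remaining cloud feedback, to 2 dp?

Amplification A = ΔT/ΔT₀ = 4.78/3.55 = 1.346.
Total gain g = 1 − 1/A = 1 − 1/1.346 = 0.2571.
Known gains sum to 0.19 + 0.0278 = 0.2178.
g_cld = 0.2571 − 0.2178 = 0.04.

0.04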